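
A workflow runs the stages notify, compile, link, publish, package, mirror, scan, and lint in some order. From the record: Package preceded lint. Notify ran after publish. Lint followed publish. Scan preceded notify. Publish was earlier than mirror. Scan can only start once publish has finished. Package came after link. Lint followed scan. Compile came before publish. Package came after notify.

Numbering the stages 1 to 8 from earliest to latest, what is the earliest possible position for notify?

4

Compile, publish, and scan must all come before notify — 3 forced predecessors.
Nothing else is forced ahead of notify, so its earliest slot is position 3 + 1 = 4.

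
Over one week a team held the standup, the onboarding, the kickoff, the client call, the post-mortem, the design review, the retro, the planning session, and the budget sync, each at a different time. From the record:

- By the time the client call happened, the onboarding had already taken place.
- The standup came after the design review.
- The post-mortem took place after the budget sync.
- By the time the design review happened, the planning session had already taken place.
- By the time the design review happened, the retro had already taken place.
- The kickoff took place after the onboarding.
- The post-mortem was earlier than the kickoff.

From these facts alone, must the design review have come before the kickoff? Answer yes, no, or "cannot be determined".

No chain of stated constraints runs from the design review to the kickoff, and none runs from the kickoff to the design review either.
So the relative order of the design review and the kickoff is not fixed by the given facts.

cannot be determined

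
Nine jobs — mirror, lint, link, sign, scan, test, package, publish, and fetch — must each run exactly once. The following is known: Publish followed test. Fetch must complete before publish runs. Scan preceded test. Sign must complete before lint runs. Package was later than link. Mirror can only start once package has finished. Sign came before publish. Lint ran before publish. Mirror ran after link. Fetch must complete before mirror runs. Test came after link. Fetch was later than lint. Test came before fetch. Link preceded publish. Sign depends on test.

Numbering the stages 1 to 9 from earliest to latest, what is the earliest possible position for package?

2

Link must come before package — 1 forced predecessor.
Nothing else is forced ahead of package, so its earliest slot is position 1 + 1 = 2.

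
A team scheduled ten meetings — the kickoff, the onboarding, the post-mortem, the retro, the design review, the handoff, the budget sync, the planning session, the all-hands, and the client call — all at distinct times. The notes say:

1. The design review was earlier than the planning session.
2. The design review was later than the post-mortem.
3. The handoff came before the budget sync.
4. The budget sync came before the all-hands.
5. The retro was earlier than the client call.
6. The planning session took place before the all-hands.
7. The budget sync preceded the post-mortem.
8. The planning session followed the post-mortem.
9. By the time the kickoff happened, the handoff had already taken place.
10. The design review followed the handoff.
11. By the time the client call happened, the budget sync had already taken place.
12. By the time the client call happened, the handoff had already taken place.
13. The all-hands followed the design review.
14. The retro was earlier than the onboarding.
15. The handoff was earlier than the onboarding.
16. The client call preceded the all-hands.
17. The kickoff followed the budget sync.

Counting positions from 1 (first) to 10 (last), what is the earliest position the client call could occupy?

The budget sync, the handoff, and the retro must all come before the client call — 3 forced predecessors.
Nothing else is forced ahead of the client call, so its earliest slot is position 3 + 1 = 4.

4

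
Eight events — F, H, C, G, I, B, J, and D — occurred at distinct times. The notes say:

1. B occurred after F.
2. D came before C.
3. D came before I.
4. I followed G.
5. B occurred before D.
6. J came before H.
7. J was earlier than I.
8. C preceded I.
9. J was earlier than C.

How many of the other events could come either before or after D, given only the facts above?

3

Forced before D: B and F; forced after D: C and I.
That leaves G, H, and J with no forced order relative to D — 3.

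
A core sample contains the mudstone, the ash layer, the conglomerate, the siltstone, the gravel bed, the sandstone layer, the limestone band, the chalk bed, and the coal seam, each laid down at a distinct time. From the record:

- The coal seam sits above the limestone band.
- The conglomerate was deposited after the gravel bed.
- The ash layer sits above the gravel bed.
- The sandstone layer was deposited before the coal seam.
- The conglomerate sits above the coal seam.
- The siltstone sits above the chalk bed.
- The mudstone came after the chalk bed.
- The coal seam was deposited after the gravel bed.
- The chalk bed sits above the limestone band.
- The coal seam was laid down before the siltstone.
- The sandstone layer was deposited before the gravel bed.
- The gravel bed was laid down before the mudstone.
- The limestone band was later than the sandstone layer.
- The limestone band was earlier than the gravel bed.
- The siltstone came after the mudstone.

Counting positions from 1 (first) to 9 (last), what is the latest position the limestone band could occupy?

2

The limestone band must come before the ash layer, the chalk bed, the coal seam, the conglomerate, the gravel bed, the mudstone, and the siltstone — 7 layers forced after it.
Everything else can be placed before the limestone band in some valid order, so the limestone band can sit as late as position 9 − 7 = 2.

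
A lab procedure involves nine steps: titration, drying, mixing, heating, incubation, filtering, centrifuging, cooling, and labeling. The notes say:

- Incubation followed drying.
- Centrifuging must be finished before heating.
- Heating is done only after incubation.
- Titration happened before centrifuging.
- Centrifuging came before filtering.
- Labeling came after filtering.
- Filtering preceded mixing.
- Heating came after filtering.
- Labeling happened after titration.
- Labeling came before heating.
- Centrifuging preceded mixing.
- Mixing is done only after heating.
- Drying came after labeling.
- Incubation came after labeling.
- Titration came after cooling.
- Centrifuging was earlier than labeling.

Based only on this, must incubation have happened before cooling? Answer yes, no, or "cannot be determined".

no

Tracing the constraints gives cooling → titration → labeling → incubation, so cooling must come before incubation.
That means incubation cannot be before cooling.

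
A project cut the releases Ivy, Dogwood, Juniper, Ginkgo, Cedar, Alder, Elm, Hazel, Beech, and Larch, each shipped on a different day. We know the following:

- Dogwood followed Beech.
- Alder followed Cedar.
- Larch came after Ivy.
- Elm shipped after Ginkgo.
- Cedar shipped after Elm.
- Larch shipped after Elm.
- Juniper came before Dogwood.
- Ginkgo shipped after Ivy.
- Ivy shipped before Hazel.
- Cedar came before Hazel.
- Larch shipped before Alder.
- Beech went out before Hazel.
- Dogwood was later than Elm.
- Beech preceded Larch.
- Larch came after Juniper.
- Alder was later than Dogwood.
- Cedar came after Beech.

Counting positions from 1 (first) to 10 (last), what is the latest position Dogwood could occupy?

Dogwood must come before Alder — 1 release forced after it.
Everything else can be placed before Dogwood in some valid order, so Dogwood can sit as late as position 10 − 1 = 9.

9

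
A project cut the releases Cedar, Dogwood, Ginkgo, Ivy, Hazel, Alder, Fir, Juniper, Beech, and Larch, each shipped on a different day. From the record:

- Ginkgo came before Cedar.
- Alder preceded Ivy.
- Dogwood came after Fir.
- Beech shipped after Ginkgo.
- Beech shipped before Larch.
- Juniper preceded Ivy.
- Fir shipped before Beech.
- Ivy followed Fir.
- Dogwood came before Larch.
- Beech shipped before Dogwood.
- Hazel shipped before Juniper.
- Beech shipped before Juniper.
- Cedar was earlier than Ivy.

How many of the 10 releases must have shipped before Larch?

Directly stated before Larch: Beech and Dogwood.
Fir reaches Larch via Fir → Beech → Larch.
Ginkgo reaches Larch via Ginkgo → Beech → Larch.
That's Beech, Dogwood, Fir, and Ginkgo — 4 in all.

4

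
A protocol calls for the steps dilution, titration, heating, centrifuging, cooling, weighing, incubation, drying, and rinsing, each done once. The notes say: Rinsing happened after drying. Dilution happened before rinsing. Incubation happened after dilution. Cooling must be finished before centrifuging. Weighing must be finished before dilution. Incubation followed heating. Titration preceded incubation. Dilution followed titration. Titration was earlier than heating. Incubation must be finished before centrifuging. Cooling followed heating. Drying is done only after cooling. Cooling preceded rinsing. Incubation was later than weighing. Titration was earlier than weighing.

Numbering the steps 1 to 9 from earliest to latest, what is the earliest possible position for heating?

2

Titration must come before heating — 1 forced predecessor.
Nothing else is forced ahead of heating, so its earliest slot is position 1 + 1 = 2.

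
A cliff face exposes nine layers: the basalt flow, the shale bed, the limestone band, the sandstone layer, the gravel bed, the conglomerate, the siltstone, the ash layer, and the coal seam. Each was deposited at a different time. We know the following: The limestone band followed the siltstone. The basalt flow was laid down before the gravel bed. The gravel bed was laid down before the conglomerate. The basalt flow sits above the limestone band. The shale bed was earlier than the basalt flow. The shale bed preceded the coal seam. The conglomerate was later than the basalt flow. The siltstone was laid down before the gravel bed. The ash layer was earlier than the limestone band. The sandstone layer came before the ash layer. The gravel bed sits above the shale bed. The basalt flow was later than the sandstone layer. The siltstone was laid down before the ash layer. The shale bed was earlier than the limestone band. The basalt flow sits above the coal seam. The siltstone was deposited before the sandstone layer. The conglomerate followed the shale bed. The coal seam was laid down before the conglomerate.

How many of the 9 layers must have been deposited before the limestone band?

4

Directly stated before the limestone band: the ash layer, the shale bed, and the siltstone.
The sandstone layer reaches the limestone band via the sandstone layer → the ash layer → the limestone band.
That's the ash layer, the sandstone layer, the shale bed, and the siltstone — 4 in all.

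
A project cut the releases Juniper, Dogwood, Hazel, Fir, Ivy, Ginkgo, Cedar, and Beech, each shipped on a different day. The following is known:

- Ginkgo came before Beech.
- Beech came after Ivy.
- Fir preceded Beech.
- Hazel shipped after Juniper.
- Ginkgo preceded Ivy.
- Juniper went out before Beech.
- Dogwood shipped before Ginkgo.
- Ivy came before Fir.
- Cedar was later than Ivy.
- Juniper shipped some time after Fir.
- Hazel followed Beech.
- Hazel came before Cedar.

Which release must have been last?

Every other release has a chain of constraints placing it before Cedar, so Cedar is last.

Cedar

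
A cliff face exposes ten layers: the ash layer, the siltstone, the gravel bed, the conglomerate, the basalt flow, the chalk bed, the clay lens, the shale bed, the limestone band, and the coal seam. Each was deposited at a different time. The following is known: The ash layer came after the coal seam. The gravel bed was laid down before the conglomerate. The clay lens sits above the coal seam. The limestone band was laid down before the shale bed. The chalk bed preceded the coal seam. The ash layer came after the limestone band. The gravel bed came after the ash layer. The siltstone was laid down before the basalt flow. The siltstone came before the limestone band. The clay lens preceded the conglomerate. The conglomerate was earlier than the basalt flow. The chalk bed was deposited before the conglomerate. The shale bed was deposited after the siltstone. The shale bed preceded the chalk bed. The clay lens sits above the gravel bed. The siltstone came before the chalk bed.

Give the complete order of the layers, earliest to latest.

The constraints fix every adjacent pair, so only one ordering works:
the siltstone → the limestone band → the shale bed → the chalk bed → the coal seam → the ash layer → the gravel bed → the clay lens → the conglomerate → the basalt flow.

the siltstone, the limestone band, the shale bed, the chalk bed, the coal seam, the ash layer, the gravel bed, the clay lens, the conglomerate, the basalt flow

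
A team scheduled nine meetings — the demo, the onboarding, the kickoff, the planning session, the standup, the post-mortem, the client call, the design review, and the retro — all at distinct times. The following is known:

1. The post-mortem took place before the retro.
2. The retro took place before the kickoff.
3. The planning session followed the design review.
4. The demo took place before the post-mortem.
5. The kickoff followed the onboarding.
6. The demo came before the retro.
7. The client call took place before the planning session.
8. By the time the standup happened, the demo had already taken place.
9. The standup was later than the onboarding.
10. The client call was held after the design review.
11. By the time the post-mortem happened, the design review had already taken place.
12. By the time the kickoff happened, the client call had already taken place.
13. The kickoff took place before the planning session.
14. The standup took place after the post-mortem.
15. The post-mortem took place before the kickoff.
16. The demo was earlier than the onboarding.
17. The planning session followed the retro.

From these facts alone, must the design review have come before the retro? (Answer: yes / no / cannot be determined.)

Chain the constraints: the design review → the post-mortem → the retro. Each link is directly stated, so the design review comes before the retro.

yes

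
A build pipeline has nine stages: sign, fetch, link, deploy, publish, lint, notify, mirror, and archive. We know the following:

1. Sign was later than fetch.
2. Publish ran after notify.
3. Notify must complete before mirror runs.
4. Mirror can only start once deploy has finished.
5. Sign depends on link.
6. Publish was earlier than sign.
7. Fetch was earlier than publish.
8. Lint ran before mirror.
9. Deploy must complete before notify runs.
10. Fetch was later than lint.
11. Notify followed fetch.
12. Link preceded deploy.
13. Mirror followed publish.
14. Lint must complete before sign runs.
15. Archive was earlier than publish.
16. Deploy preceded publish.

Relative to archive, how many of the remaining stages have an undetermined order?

Forced after archive: mirror, publish, and sign.
That leaves deploy, fetch, link, lint, and notify with no forced order relative to archive — 5.

5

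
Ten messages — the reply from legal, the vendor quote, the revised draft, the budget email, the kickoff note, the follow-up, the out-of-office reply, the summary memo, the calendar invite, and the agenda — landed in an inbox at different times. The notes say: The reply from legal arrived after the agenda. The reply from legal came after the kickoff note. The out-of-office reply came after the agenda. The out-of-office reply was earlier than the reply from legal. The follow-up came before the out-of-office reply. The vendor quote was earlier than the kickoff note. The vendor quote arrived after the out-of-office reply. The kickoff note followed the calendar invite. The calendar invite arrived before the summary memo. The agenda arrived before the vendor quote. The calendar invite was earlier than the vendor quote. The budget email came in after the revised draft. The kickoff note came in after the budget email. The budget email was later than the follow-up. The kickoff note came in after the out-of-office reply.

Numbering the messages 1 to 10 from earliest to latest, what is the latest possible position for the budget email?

The budget email must come before the kickoff note and the reply from legal — 2 messages forced after it.
Everything else can be placed before the budget email in some valid order, so the budget email can sit as late as position 10 − 2 = 8.

8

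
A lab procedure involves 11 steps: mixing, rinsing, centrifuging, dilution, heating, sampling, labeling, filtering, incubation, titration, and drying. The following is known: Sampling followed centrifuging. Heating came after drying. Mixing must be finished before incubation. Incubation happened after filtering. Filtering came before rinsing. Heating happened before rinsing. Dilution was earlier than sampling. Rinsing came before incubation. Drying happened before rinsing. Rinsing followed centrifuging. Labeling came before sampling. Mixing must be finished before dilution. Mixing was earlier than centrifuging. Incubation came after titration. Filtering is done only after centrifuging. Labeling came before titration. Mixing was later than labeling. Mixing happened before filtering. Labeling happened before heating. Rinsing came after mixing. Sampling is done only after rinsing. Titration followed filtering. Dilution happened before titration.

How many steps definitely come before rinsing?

Directly stated before rinsing: centrifuging, drying, filtering, heating, and mixing.
Labeling reaches rinsing via labeling → mixing → rinsing.
No chain forces incubation (or any of the others) ahead of rinsing.
That's centrifuging, drying, filtering, heating, labeling, and mixing — 6 in all.

6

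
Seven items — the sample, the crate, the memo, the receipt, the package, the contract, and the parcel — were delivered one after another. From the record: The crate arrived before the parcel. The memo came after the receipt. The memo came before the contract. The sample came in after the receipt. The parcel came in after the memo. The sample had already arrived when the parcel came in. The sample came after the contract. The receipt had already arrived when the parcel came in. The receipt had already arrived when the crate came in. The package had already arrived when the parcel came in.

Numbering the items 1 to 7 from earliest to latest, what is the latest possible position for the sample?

6

The sample must come before the parcel — 1 item forced after it.
Everything else can be placed before the sample in some valid order, so the sample can sit as late as position 7 − 1 = 6.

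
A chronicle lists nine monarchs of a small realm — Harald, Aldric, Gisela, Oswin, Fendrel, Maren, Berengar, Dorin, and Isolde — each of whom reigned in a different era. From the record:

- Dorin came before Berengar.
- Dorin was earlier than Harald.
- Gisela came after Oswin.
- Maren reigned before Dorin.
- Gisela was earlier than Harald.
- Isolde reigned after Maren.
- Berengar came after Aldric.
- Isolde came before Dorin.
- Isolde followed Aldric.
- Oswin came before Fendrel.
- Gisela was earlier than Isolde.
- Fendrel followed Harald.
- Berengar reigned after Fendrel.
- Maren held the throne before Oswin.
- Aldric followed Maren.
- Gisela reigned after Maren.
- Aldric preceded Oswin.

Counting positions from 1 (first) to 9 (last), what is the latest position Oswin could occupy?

Oswin must come before Berengar, Dorin, Fendrel, Gisela, Harald, and Isolde — 6 rulers forced after them.
Everything else can be placed before Oswin in some valid order, so Oswin can sit as late as position 9 − 6 = 3.

3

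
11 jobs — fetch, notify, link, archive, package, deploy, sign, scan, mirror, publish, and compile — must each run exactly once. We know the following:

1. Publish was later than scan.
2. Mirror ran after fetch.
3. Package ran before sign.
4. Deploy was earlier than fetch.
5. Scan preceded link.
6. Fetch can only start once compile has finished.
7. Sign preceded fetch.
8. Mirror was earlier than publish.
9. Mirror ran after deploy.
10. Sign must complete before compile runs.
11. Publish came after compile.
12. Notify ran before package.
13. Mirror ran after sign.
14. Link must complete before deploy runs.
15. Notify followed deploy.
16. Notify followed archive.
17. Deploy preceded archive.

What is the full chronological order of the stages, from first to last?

The constraints fix every adjacent pair, so only one ordering works:
scan → link → deploy → archive → notify → package → sign → compile → fetch → mirror → publish.

scan, link, deploy, archive, notify, package, sign, compile, fetch, mirror, publish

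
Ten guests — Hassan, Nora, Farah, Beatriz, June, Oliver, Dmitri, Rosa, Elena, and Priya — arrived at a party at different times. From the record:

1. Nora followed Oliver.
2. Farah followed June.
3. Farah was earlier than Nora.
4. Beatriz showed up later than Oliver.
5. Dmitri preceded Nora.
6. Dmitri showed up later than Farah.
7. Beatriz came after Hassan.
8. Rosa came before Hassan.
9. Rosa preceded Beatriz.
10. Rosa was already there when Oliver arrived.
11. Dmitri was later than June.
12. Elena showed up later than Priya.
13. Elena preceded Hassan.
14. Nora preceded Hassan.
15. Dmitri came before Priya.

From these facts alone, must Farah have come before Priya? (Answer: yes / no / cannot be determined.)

yes

Chain the constraints: Farah → Dmitri → Priya. Each link is directly stated, so Farah comes before Priya.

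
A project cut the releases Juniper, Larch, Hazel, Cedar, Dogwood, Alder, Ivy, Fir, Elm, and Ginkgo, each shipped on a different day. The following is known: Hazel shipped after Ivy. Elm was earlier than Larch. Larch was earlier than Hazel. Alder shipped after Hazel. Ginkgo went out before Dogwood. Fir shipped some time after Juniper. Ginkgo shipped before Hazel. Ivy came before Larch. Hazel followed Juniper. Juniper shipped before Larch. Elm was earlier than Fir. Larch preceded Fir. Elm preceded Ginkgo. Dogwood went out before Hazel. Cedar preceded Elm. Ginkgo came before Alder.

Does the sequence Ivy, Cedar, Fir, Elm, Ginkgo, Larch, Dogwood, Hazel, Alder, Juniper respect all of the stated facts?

The constraints require Larch before Fir, but in the proposed sequence Fir appears ahead of Larch. That one violation is enough.

no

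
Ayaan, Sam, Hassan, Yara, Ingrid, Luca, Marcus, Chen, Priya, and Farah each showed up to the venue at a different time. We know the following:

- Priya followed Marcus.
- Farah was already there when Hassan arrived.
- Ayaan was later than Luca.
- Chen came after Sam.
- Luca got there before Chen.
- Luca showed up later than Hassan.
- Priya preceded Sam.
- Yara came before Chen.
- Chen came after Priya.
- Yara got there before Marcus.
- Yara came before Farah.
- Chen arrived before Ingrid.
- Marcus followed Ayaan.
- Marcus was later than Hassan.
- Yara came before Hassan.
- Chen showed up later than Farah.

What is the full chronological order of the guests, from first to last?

The constraints fix every adjacent pair, so only one ordering works:
Yara → Farah → Hassan → Luca → Ayaan → Marcus → Priya → Sam → Chen → Ingrid.

Yara, Farah, Hassan, Luca, Ayaan, Marcus, Priya, Sam, Chen, Ingrid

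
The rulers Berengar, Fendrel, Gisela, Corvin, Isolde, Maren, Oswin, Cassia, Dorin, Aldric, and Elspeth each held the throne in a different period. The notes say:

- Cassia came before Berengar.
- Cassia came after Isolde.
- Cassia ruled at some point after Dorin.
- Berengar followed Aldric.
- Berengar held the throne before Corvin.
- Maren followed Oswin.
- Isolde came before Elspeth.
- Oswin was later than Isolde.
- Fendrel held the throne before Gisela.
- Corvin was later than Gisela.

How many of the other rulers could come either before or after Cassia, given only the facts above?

6

Forced before Cassia: Dorin and Isolde; forced after Cassia: Berengar and Corvin.
That leaves Aldric, Elspeth, Fendrel, Gisela, Maren, and Oswin with no forced order relative to Cassia — 6.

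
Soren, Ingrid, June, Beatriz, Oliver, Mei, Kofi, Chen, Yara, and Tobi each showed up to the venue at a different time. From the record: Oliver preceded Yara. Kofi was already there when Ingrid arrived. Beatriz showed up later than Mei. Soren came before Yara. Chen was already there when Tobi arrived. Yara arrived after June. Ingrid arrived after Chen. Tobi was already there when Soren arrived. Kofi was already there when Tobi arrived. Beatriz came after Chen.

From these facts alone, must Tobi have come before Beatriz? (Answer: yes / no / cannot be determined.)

No chain of stated constraints runs from Tobi to Beatriz, and none runs from Beatriz to Tobi either.
So the relative order of Tobi and Beatriz is not fixed by the given facts.

cannot be determined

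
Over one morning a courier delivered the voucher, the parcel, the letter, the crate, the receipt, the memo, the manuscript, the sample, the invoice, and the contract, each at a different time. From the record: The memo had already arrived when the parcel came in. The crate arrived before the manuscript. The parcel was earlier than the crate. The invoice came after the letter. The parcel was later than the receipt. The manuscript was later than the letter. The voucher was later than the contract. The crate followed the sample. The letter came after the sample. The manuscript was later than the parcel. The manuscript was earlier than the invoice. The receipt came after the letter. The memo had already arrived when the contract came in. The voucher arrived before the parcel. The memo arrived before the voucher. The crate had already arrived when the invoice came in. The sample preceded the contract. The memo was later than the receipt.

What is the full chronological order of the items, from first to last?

the sample, the letter, the receipt, the memo, the contract, the voucher, the parcel, the crate, the manuscript, the invoice

The constraints fix every adjacent pair, so only one ordering works:
the sample → the letter → the receipt → the memo → the contract → the voucher → the parcel → the crate → the manuscript → the invoice.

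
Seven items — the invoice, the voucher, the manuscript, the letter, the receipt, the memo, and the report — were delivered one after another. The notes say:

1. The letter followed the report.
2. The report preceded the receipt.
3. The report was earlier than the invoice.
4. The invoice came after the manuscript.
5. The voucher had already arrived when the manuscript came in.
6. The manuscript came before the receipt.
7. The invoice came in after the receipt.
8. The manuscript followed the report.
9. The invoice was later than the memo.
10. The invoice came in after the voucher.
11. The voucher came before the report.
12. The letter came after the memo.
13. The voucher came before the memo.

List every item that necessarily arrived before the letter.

Directly stated before the letter: the memo and the report.
The voucher reaches the letter via the voucher → the memo → the letter.
No chain forces the receipt (or any of the others) ahead of the letter.

the memo, the report, the voucher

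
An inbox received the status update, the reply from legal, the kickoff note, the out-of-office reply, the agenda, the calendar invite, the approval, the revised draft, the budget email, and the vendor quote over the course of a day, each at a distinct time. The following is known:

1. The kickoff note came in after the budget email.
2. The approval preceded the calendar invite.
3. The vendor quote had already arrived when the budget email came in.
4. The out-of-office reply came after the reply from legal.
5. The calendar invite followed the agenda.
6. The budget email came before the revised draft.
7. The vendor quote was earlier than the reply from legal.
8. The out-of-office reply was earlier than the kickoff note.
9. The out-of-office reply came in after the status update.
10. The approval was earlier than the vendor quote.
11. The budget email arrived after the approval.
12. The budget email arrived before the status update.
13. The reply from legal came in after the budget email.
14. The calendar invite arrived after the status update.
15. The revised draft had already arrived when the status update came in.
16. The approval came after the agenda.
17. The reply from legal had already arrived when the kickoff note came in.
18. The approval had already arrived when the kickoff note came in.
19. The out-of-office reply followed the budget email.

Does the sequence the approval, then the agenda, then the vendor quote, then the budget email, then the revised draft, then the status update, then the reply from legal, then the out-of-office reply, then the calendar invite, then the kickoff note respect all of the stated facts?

no

The constraints require the agenda before the approval, but in the proposed sequence the approval appears ahead of the agenda. That one violation is enough.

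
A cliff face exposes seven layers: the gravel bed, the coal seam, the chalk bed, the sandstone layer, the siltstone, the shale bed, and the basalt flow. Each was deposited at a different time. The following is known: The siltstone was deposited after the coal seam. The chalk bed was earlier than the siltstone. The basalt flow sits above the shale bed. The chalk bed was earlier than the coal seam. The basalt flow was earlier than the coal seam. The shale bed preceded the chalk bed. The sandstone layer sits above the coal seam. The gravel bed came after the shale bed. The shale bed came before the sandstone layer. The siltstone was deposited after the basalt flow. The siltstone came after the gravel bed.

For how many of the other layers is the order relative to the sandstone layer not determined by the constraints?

Forced before the sandstone layer: the basalt flow, the chalk bed, the coal seam, and the shale bed.
That leaves the gravel bed and the siltstone with no forced order relative to the sandstone layer — 2.

2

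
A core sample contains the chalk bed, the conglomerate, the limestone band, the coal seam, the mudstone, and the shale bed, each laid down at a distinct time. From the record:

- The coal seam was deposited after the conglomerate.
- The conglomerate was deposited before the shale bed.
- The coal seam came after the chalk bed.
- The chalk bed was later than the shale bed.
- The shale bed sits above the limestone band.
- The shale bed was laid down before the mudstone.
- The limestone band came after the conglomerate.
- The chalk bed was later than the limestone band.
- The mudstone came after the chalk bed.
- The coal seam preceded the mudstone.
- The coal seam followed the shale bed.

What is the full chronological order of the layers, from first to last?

The constraints fix every adjacent pair, so only one ordering works:
the conglomerate → the limestone band → the shale bed → the chalk bed → the coal seam → the mudstone.

the conglomerate, the limestone band, the shale bed, the chalk bed, the coal seam, the mudstone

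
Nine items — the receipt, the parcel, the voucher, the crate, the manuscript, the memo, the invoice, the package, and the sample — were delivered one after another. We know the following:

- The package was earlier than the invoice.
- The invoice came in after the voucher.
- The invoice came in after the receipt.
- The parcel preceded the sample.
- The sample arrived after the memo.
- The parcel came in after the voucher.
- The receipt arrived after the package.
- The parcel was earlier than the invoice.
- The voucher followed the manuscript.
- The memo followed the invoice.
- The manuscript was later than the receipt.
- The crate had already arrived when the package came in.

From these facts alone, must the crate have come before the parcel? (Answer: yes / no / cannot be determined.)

Chain the constraints: the crate → the package → the receipt → the manuscript → the voucher → the parcel. Each link is directly stated, so the crate comes before the parcel.

yes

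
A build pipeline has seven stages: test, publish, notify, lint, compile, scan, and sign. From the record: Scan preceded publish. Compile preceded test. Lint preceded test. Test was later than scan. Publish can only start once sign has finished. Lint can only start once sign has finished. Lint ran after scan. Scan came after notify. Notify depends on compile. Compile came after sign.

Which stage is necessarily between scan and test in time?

Tracing the constraints gives scan → lint → test, so lint sits after scan and before test.
No other stage is forced both after scan and before test.

lint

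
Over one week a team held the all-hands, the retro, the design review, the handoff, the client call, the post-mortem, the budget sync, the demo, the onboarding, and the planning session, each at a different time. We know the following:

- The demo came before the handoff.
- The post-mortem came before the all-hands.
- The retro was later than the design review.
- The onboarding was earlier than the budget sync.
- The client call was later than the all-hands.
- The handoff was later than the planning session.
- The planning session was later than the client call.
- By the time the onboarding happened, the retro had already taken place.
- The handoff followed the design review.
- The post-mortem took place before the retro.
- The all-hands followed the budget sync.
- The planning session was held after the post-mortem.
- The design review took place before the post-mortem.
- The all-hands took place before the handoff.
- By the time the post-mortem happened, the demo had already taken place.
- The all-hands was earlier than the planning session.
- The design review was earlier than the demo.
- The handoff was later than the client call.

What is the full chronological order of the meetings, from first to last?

The constraints fix every adjacent pair, so only one ordering works:
the design review → the demo → the post-mortem → the retro → the onboarding → the budget sync → the all-hands → the client call → the planning session → the handoff.

the design review, the demo, the post-mortem, the retro, the onboarding, the budget sync, the all-hands, the client call, the planning session, the handoff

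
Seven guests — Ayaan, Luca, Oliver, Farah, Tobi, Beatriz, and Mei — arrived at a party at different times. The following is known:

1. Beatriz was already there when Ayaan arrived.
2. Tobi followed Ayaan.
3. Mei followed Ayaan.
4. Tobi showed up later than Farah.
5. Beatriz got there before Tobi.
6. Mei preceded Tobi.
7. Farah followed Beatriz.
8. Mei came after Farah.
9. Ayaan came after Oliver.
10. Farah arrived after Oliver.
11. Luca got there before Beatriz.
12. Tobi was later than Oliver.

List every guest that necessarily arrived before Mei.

Ayaan, Beatriz, Farah, Luca, Oliver

Directly stated before Mei: Ayaan and Farah.
Beatriz reaches Mei via Beatriz → Ayaan → Mei.
Luca reaches Mei via Luca → Beatriz → Ayaan → Mei.
Oliver reaches Mei via Oliver → Ayaan → Mei.
No chain forces Tobi ahead of Mei.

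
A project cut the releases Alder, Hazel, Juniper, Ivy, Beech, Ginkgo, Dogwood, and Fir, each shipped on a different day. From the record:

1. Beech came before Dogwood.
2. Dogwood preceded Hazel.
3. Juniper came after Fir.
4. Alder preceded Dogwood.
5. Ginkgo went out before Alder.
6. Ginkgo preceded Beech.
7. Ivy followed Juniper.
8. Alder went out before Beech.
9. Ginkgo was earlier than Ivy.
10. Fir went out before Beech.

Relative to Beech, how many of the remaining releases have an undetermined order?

Forced before Beech: Alder, Fir, and Ginkgo; forced after Beech: Dogwood and Hazel.
That leaves Ivy and Juniper with no forced order relative to Beech — 2.

2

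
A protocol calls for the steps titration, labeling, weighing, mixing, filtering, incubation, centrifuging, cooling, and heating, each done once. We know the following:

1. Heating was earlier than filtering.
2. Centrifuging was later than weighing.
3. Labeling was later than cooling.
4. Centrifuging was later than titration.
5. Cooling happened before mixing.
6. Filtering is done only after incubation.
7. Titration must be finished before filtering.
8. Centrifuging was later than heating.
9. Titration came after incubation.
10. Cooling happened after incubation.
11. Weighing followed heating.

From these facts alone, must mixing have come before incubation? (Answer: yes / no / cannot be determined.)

Tracing the constraints gives incubation → cooling → mixing, so incubation must come before mixing.
That means mixing cannot be before incubation.

no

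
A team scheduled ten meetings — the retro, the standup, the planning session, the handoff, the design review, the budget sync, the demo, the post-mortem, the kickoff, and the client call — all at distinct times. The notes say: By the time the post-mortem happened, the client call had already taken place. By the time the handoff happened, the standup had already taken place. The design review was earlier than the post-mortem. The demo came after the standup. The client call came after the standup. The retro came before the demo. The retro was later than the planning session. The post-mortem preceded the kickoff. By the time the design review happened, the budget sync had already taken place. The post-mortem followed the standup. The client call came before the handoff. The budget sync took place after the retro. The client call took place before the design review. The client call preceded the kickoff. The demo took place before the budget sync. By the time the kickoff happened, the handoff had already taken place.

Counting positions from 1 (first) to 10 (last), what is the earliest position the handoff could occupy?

The client call and the standup must both come before the handoff — 2 forced predecessors.
Nothing else is forced ahead of the handoff, so its earliest slot is position 2 + 1 = 3.

3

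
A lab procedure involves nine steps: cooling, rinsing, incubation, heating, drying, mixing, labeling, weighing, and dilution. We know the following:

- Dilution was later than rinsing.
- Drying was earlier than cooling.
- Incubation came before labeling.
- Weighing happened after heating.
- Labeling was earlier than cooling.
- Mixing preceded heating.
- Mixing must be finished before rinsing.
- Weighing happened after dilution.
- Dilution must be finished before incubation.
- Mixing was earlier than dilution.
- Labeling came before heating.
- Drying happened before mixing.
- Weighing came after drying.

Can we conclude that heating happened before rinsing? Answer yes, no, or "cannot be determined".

no

Tracing the constraints gives rinsing → dilution → incubation → labeling → heating, so rinsing must come before heating.
That means heating cannot be before rinsing.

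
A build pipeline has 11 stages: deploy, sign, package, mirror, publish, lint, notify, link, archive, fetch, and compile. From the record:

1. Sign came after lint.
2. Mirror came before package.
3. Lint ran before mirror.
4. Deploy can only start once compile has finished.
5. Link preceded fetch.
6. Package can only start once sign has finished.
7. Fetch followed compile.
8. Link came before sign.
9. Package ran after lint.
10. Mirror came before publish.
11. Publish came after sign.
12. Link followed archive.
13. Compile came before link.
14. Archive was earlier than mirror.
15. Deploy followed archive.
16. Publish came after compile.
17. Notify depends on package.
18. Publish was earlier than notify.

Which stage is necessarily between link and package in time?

sign

Tracing the constraints gives link → sign → package, so sign sits after link and before package.
No other stage is forced both after link and before package.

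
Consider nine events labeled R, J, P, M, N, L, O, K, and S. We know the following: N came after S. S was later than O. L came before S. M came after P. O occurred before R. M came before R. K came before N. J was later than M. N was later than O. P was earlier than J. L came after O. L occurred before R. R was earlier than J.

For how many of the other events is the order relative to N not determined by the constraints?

Forced before N: K, L, O, and S.
That leaves J, M, P, and R with no forced order relative to N — 4.

4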